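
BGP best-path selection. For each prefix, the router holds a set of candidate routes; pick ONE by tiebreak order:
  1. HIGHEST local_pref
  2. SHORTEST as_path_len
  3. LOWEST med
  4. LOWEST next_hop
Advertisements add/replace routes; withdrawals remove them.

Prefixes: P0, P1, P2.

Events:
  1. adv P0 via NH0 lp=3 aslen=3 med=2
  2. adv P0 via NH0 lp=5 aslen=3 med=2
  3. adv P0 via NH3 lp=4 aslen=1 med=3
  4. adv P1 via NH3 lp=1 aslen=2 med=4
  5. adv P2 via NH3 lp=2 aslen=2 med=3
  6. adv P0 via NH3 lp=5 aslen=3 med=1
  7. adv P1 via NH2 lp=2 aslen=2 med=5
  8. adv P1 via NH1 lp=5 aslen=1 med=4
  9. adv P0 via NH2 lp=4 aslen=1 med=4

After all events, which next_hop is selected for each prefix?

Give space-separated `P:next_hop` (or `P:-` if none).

Answer: P0:NH3 P1:NH1 P2:NH3

Derivation:
Op 1: best P0=NH0 P1=- P2=-
Op 2: best P0=NH0 P1=- P2=-
Op 3: best P0=NH0 P1=- P2=-
Op 4: best P0=NH0 P1=NH3 P2=-
Op 5: best P0=NH0 P1=NH3 P2=NH3
Op 6: best P0=NH3 P1=NH3 P2=NH3
Op 7: best P0=NH3 P1=NH2 P2=NH3
Op 8: best P0=NH3 P1=NH1 P2=NH3
Op 9: best P0=NH3 P1=NH1 P2=NH3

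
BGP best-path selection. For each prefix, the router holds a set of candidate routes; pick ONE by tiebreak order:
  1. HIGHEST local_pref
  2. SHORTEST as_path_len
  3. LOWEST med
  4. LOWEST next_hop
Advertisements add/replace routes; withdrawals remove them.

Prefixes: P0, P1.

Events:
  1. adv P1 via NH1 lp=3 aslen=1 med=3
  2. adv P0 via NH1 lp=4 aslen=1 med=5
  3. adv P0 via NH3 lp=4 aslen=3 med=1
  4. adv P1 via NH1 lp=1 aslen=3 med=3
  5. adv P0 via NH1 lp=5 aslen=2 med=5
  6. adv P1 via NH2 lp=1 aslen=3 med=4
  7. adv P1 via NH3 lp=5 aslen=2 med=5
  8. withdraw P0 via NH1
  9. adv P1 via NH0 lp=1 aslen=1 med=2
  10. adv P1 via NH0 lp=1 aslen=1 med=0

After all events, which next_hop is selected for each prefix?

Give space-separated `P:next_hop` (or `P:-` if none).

Answer: P0:NH3 P1:NH3

Derivation:
Op 1: best P0=- P1=NH1
Op 2: best P0=NH1 P1=NH1
Op 3: best P0=NH1 P1=NH1
Op 4: best P0=NH1 P1=NH1
Op 5: best P0=NH1 P1=NH1
Op 6: best P0=NH1 P1=NH1
Op 7: best P0=NH1 P1=NH3
Op 8: best P0=NH3 P1=NH3
Op 9: best P0=NH3 P1=NH3
Op 10: best P0=NH3 P1=NH3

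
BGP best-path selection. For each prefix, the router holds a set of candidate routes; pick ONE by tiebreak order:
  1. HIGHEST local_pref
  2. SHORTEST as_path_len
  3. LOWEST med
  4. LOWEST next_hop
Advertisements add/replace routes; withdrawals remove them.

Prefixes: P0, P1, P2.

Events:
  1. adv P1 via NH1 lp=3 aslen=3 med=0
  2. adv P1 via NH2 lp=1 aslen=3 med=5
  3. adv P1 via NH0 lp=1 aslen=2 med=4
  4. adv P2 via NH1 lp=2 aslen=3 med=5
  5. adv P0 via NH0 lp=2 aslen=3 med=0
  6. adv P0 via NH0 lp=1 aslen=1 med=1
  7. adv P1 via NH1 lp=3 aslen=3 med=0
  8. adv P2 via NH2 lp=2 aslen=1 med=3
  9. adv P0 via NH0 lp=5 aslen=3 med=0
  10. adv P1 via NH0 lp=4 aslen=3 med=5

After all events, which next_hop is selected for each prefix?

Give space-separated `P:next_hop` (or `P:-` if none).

Answer: P0:NH0 P1:NH0 P2:NH2

Derivation:
Op 1: best P0=- P1=NH1 P2=-
Op 2: best P0=- P1=NH1 P2=-
Op 3: best P0=- P1=NH1 P2=-
Op 4: best P0=- P1=NH1 P2=NH1
Op 5: best P0=NH0 P1=NH1 P2=NH1
Op 6: best P0=NH0 P1=NH1 P2=NH1
Op 7: best P0=NH0 P1=NH1 P2=NH1
Op 8: best P0=NH0 P1=NH1 P2=NH2
Op 9: best P0=NH0 P1=NH1 P2=NH2
Op 10: best P0=NH0 P1=NH0 P2=NH2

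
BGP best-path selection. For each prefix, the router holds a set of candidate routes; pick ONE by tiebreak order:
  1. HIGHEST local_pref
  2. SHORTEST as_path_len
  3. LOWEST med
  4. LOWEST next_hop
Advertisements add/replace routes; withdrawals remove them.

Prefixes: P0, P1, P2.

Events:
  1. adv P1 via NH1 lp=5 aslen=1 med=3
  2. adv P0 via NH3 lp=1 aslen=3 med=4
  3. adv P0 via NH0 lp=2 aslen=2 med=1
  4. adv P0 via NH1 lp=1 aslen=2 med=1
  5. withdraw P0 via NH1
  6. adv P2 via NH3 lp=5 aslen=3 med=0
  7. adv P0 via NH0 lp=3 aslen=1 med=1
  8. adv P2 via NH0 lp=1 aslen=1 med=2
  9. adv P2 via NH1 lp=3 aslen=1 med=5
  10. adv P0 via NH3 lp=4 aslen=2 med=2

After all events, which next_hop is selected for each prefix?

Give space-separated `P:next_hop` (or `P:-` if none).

Op 1: best P0=- P1=NH1 P2=-
Op 2: best P0=NH3 P1=NH1 P2=-
Op 3: best P0=NH0 P1=NH1 P2=-
Op 4: best P0=NH0 P1=NH1 P2=-
Op 5: best P0=NH0 P1=NH1 P2=-
Op 6: best P0=NH0 P1=NH1 P2=NH3
Op 7: best P0=NH0 P1=NH1 P2=NH3
Op 8: best P0=NH0 P1=NH1 P2=NH3
Op 9: best P0=NH0 P1=NH1 P2=NH3
Op 10: best P0=NH3 P1=NH1 P2=NH3

Answer: P0:NH3 P1:NH1 P2:NH3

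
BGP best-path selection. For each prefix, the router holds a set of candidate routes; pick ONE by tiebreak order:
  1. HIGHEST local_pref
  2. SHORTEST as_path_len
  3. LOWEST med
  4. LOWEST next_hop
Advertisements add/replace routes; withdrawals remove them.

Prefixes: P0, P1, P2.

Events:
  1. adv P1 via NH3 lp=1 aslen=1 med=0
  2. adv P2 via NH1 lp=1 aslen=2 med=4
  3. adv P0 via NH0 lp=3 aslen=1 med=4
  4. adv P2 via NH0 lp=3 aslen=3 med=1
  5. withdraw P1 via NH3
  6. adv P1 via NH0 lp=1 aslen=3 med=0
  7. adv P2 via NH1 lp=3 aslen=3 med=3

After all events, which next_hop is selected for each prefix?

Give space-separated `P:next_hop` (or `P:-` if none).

Answer: P0:NH0 P1:NH0 P2:NH0

Derivation:
Op 1: best P0=- P1=NH3 P2=-
Op 2: best P0=- P1=NH3 P2=NH1
Op 3: best P0=NH0 P1=NH3 P2=NH1
Op 4: best P0=NH0 P1=NH3 P2=NH0
Op 5: best P0=NH0 P1=- P2=NH0
Op 6: best P0=NH0 P1=NH0 P2=NH0
Op 7: best P0=NH0 P1=NH0 P2=NH0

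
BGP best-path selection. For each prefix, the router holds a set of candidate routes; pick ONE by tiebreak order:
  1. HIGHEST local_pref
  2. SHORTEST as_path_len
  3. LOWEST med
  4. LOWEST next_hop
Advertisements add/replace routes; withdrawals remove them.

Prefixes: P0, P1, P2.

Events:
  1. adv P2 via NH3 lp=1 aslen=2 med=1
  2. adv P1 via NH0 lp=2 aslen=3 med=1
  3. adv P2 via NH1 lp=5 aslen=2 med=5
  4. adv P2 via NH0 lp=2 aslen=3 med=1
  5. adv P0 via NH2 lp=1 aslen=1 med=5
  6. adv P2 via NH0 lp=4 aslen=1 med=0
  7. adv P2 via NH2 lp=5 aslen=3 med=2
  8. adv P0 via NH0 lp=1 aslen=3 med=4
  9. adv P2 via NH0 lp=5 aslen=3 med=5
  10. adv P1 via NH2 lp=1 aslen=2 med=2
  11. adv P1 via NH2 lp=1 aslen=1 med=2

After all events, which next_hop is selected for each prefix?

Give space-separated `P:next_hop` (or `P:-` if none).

Answer: P0:NH2 P1:NH0 P2:NH1

Derivation:
Op 1: best P0=- P1=- P2=NH3
Op 2: best P0=- P1=NH0 P2=NH3
Op 3: best P0=- P1=NH0 P2=NH1
Op 4: best P0=- P1=NH0 P2=NH1
Op 5: best P0=NH2 P1=NH0 P2=NH1
Op 6: best P0=NH2 P1=NH0 P2=NH1
Op 7: best P0=NH2 P1=NH0 P2=NH1
Op 8: best P0=NH2 P1=NH0 P2=NH1
Op 9: best P0=NH2 P1=NH0 P2=NH1
Op 10: best P0=NH2 P1=NH0 P2=NH1
Op 11: best P0=NH2 P1=NH0 P2=NH1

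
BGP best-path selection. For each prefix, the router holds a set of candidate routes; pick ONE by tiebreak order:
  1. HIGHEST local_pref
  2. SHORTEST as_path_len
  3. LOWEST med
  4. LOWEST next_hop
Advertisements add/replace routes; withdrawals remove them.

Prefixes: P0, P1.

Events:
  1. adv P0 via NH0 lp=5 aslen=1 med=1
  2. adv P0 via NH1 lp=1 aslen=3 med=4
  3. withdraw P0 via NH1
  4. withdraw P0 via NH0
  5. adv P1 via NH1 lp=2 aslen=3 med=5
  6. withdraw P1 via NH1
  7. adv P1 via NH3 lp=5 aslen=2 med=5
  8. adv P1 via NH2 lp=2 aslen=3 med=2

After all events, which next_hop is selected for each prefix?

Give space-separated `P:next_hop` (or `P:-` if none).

Answer: P0:- P1:NH3

Derivation:
Op 1: best P0=NH0 P1=-
Op 2: best P0=NH0 P1=-
Op 3: best P0=NH0 P1=-
Op 4: best P0=- P1=-
Op 5: best P0=- P1=NH1
Op 6: best P0=- P1=-
Op 7: best P0=- P1=NH3
Op 8: best P0=- P1=NH3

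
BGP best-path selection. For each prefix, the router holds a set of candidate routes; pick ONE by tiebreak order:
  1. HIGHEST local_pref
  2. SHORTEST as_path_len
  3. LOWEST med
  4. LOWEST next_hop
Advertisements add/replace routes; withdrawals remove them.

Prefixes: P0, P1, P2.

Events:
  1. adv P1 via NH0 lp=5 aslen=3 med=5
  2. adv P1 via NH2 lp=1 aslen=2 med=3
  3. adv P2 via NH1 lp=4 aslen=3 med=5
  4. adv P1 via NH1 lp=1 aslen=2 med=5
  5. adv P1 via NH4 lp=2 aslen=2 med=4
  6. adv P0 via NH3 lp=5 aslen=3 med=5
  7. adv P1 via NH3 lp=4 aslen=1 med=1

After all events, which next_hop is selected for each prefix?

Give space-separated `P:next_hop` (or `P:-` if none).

Op 1: best P0=- P1=NH0 P2=-
Op 2: best P0=- P1=NH0 P2=-
Op 3: best P0=- P1=NH0 P2=NH1
Op 4: best P0=- P1=NH0 P2=NH1
Op 5: best P0=- P1=NH0 P2=NH1
Op 6: best P0=NH3 P1=NH0 P2=NH1
Op 7: best P0=NH3 P1=NH0 P2=NH1

Answer: P0:NH3 P1:NH0 P2:NH1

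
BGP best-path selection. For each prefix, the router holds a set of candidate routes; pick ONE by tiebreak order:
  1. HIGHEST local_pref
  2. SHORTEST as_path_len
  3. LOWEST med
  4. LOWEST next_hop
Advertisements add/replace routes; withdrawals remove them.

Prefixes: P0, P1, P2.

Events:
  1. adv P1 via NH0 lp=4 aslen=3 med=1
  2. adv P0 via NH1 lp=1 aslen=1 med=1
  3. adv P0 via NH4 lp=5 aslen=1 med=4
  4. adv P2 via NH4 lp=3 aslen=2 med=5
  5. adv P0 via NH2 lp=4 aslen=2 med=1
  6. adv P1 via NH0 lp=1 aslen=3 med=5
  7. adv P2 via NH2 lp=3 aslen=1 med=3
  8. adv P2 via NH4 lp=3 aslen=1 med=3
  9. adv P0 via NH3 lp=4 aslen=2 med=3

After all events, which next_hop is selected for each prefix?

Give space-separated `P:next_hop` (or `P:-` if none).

Op 1: best P0=- P1=NH0 P2=-
Op 2: best P0=NH1 P1=NH0 P2=-
Op 3: best P0=NH4 P1=NH0 P2=-
Op 4: best P0=NH4 P1=NH0 P2=NH4
Op 5: best P0=NH4 P1=NH0 P2=NH4
Op 6: best P0=NH4 P1=NH0 P2=NH4
Op 7: best P0=NH4 P1=NH0 P2=NH2
Op 8: best P0=NH4 P1=NH0 P2=NH2
Op 9: best P0=NH4 P1=NH0 P2=NH2

Answer: P0:NH4 P1:NH0 P2:NH2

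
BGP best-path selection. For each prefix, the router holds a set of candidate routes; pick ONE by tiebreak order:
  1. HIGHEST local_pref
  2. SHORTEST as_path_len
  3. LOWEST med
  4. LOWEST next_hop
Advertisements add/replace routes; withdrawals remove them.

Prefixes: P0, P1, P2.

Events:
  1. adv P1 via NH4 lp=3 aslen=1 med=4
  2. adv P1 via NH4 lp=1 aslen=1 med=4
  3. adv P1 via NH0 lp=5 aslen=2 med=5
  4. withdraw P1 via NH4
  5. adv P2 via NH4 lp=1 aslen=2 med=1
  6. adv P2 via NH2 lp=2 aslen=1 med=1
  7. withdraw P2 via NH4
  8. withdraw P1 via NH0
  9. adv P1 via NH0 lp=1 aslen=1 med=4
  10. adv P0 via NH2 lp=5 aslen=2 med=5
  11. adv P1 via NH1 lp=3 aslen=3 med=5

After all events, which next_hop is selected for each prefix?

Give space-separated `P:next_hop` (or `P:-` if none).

Answer: P0:NH2 P1:NH1 P2:NH2

Derivation:
Op 1: best P0=- P1=NH4 P2=-
Op 2: best P0=- P1=NH4 P2=-
Op 3: best P0=- P1=NH0 P2=-
Op 4: best P0=- P1=NH0 P2=-
Op 5: best P0=- P1=NH0 P2=NH4
Op 6: best P0=- P1=NH0 P2=NH2
Op 7: best P0=- P1=NH0 P2=NH2
Op 8: best P0=- P1=- P2=NH2
Op 9: best P0=- P1=NH0 P2=NH2
Op 10: best P0=NH2 P1=NH0 P2=NH2
Op 11: best P0=NH2 P1=NH1 P2=NH2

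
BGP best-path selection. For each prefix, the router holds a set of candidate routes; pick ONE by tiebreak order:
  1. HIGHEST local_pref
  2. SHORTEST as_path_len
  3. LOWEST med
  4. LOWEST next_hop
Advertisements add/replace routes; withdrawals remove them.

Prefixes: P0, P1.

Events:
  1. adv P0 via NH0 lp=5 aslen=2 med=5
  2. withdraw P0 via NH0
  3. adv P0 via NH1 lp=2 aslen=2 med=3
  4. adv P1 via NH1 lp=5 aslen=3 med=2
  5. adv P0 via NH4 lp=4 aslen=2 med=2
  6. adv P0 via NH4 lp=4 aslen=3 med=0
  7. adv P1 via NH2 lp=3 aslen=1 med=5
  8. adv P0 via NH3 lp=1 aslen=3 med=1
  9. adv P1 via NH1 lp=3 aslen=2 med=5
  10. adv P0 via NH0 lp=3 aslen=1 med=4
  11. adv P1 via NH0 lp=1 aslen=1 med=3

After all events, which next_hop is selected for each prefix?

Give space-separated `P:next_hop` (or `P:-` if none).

Op 1: best P0=NH0 P1=-
Op 2: best P0=- P1=-
Op 3: best P0=NH1 P1=-
Op 4: best P0=NH1 P1=NH1
Op 5: best P0=NH4 P1=NH1
Op 6: best P0=NH4 P1=NH1
Op 7: best P0=NH4 P1=NH1
Op 8: best P0=NH4 P1=NH1
Op 9: best P0=NH4 P1=NH2
Op 10: best P0=NH4 P1=NH2
Op 11: best P0=NH4 P1=NH2

Answer: P0:NH4 P1:NH2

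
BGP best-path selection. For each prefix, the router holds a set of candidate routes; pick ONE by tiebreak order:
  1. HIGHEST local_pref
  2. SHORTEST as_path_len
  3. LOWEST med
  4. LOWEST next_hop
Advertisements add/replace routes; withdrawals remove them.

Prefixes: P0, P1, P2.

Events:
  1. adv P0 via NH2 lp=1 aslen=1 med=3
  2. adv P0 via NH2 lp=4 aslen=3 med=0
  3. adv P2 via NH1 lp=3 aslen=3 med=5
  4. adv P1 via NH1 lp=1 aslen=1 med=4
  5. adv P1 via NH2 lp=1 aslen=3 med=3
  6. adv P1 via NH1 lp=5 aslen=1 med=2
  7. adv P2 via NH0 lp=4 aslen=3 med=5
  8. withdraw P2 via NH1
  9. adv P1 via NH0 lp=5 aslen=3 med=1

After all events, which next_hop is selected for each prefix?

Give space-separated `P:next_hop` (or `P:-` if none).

Answer: P0:NH2 P1:NH1 P2:NH0

Derivation:
Op 1: best P0=NH2 P1=- P2=-
Op 2: best P0=NH2 P1=- P2=-
Op 3: best P0=NH2 P1=- P2=NH1
Op 4: best P0=NH2 P1=NH1 P2=NH1
Op 5: best P0=NH2 P1=NH1 P2=NH1
Op 6: best P0=NH2 P1=NH1 P2=NH1
Op 7: best P0=NH2 P1=NH1 P2=NH0
Op 8: best P0=NH2 P1=NH1 P2=NH0
Op 9: best P0=NH2 P1=NH1 P2=NH0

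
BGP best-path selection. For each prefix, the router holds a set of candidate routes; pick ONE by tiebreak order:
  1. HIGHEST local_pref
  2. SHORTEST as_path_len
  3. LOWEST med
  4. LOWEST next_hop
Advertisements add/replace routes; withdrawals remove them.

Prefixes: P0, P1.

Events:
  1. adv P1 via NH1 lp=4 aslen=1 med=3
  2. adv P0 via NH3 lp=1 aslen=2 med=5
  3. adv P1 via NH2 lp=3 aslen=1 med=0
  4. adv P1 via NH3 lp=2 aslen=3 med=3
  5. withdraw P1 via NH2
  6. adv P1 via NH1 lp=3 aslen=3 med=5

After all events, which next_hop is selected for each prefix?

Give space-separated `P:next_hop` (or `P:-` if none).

Answer: P0:NH3 P1:NH1

Derivation:
Op 1: best P0=- P1=NH1
Op 2: best P0=NH3 P1=NH1
Op 3: best P0=NH3 P1=NH1
Op 4: best P0=NH3 P1=NH1
Op 5: best P0=NH3 P1=NH1
Op 6: best P0=NH3 P1=NH1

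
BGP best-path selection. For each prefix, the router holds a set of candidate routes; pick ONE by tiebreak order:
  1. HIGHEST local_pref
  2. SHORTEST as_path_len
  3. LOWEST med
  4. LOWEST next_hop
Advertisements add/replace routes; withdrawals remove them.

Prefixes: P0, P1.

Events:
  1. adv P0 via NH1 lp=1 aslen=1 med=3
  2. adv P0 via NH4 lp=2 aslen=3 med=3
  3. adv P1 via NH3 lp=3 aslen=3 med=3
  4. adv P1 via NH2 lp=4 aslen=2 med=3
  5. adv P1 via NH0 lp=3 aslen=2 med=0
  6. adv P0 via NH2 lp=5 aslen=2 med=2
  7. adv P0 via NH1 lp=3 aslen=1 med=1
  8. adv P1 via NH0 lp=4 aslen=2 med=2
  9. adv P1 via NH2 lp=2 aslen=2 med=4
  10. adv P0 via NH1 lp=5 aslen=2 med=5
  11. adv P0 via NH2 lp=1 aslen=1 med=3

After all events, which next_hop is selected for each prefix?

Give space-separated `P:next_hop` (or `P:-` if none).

Op 1: best P0=NH1 P1=-
Op 2: best P0=NH4 P1=-
Op 3: best P0=NH4 P1=NH3
Op 4: best P0=NH4 P1=NH2
Op 5: best P0=NH4 P1=NH2
Op 6: best P0=NH2 P1=NH2
Op 7: best P0=NH2 P1=NH2
Op 8: best P0=NH2 P1=NH0
Op 9: best P0=NH2 P1=NH0
Op 10: best P0=NH2 P1=NH0
Op 11: best P0=NH1 P1=NH0

Answer: P0:NH1 P1:NH0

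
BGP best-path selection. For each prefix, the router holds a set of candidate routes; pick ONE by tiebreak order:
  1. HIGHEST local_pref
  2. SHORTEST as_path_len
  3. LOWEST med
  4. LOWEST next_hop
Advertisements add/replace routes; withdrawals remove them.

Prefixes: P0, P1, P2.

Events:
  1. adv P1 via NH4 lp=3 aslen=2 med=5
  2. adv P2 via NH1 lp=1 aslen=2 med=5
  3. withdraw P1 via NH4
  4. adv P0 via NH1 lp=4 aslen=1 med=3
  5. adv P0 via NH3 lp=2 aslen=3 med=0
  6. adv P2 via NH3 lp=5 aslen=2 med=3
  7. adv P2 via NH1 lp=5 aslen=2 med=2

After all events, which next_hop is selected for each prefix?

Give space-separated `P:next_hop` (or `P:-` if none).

Op 1: best P0=- P1=NH4 P2=-
Op 2: best P0=- P1=NH4 P2=NH1
Op 3: best P0=- P1=- P2=NH1
Op 4: best P0=NH1 P1=- P2=NH1
Op 5: best P0=NH1 P1=- P2=NH1
Op 6: best P0=NH1 P1=- P2=NH3
Op 7: best P0=NH1 P1=- P2=NH1

Answer: P0:NH1 P1:- P2:NH1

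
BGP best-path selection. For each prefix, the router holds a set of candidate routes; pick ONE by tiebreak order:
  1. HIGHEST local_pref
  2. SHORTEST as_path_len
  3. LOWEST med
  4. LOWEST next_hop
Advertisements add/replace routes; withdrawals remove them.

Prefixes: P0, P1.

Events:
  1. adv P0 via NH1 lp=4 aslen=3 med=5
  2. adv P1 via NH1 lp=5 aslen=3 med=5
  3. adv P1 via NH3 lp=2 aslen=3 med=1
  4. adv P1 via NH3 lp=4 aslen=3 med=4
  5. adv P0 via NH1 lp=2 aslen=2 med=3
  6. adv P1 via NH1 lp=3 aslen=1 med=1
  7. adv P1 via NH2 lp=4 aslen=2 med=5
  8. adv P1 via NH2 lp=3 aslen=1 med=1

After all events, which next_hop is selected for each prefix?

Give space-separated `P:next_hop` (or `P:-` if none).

Answer: P0:NH1 P1:NH3

Derivation:
Op 1: best P0=NH1 P1=-
Op 2: best P0=NH1 P1=NH1
Op 3: best P0=NH1 P1=NH1
Op 4: best P0=NH1 P1=NH1
Op 5: best P0=NH1 P1=NH1
Op 6: best P0=NH1 P1=NH3
Op 7: best P0=NH1 P1=NH2
Op 8: best P0=NH1 P1=NH3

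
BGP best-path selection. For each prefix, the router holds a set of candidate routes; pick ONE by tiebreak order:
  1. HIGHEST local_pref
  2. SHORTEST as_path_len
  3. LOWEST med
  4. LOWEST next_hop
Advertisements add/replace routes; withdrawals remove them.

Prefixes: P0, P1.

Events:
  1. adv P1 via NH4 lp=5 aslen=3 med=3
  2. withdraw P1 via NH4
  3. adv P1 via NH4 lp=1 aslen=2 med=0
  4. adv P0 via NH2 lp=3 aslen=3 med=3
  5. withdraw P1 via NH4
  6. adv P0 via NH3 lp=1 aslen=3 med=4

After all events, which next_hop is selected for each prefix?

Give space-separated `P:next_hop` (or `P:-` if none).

Op 1: best P0=- P1=NH4
Op 2: best P0=- P1=-
Op 3: best P0=- P1=NH4
Op 4: best P0=NH2 P1=NH4
Op 5: best P0=NH2 P1=-
Op 6: best P0=NH2 P1=-

Answer: P0:NH2 P1:-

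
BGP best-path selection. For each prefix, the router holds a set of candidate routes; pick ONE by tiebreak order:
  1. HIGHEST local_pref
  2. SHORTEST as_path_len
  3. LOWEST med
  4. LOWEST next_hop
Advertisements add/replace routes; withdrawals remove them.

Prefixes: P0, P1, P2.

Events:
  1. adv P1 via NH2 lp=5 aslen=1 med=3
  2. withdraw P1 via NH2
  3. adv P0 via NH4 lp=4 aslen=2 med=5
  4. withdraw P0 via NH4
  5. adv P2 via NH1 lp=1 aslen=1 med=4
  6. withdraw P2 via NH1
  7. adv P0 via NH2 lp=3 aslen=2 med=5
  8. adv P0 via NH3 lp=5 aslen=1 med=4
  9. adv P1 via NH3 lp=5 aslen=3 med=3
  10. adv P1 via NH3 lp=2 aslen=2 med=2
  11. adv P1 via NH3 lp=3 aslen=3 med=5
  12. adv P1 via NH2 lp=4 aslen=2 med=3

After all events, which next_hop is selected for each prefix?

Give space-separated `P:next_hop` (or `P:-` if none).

Answer: P0:NH3 P1:NH2 P2:-

Derivation:
Op 1: best P0=- P1=NH2 P2=-
Op 2: best P0=- P1=- P2=-
Op 3: best P0=NH4 P1=- P2=-
Op 4: best P0=- P1=- P2=-
Op 5: best P0=- P1=- P2=NH1
Op 6: best P0=- P1=- P2=-
Op 7: best P0=NH2 P1=- P2=-
Op 8: best P0=NH3 P1=- P2=-
Op 9: best P0=NH3 P1=NH3 P2=-
Op 10: best P0=NH3 P1=NH3 P2=-
Op 11: best P0=NH3 P1=NH3 P2=-
Op 12: best P0=NH3 P1=NH2 P2=-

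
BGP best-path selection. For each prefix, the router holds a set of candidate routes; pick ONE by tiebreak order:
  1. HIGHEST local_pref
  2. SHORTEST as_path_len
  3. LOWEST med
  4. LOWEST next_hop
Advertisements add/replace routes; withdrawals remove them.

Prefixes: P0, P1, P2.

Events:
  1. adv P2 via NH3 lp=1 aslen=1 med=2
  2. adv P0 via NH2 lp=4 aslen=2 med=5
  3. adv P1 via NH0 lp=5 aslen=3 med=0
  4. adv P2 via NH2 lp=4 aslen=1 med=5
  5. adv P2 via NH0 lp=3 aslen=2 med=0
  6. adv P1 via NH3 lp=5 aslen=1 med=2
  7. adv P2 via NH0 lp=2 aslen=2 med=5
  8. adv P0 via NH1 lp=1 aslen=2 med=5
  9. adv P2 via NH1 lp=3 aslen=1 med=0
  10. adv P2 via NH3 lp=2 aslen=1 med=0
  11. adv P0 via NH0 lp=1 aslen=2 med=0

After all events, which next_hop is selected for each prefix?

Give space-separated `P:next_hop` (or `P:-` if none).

Answer: P0:NH2 P1:NH3 P2:NH2

Derivation:
Op 1: best P0=- P1=- P2=NH3
Op 2: best P0=NH2 P1=- P2=NH3
Op 3: best P0=NH2 P1=NH0 P2=NH3
Op 4: best P0=NH2 P1=NH0 P2=NH2
Op 5: best P0=NH2 P1=NH0 P2=NH2
Op 6: best P0=NH2 P1=NH3 P2=NH2
Op 7: best P0=NH2 P1=NH3 P2=NH2
Op 8: best P0=NH2 P1=NH3 P2=NH2
Op 9: best P0=NH2 P1=NH3 P2=NH2
Op 10: best P0=NH2 P1=NH3 P2=NH2
Op 11: best P0=NH2 P1=NH3 P2=NH2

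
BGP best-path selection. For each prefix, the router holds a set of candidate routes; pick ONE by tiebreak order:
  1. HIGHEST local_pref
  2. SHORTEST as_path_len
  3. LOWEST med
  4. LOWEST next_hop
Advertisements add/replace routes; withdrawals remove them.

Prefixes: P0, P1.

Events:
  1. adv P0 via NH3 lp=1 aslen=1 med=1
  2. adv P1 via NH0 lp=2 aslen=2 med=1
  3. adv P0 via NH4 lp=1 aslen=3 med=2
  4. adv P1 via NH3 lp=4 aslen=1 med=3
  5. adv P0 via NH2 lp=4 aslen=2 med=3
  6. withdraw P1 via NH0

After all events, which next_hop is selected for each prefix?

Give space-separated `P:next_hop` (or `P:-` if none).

Op 1: best P0=NH3 P1=-
Op 2: best P0=NH3 P1=NH0
Op 3: best P0=NH3 P1=NH0
Op 4: best P0=NH3 P1=NH3
Op 5: best P0=NH2 P1=NH3
Op 6: best P0=NH2 P1=NH3

Answer: P0:NH2 P1:NH3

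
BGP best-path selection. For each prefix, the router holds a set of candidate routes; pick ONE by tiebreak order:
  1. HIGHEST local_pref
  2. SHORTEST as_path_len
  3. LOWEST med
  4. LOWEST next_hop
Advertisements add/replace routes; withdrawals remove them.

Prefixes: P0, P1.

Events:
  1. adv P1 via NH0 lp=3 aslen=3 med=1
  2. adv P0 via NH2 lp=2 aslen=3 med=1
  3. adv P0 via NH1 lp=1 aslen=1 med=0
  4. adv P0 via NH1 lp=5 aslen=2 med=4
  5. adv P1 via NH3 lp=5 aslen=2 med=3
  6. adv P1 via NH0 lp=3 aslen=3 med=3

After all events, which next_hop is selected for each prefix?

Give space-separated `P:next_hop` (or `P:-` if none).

Answer: P0:NH1 P1:NH3

Derivation:
Op 1: best P0=- P1=NH0
Op 2: best P0=NH2 P1=NH0
Op 3: best P0=NH2 P1=NH0
Op 4: best P0=NH1 P1=NH0
Op 5: best P0=NH1 P1=NH3
Op 6: best P0=NH1 P1=NH3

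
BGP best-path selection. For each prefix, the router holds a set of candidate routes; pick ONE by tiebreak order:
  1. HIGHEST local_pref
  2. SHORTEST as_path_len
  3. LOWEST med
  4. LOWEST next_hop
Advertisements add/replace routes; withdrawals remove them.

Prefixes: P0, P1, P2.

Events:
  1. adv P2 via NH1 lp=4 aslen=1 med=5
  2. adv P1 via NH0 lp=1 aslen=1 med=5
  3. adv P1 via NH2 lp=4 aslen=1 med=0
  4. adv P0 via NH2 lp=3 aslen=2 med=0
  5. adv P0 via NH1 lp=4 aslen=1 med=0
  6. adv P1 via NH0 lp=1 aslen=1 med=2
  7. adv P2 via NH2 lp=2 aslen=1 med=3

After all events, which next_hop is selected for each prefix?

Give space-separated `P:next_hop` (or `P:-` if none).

Op 1: best P0=- P1=- P2=NH1
Op 2: best P0=- P1=NH0 P2=NH1
Op 3: best P0=- P1=NH2 P2=NH1
Op 4: best P0=NH2 P1=NH2 P2=NH1
Op 5: best P0=NH1 P1=NH2 P2=NH1
Op 6: best P0=NH1 P1=NH2 P2=NH1
Op 7: best P0=NH1 P1=NH2 P2=NH1

Answer: P0:NH1 P1:NH2 P2:NH1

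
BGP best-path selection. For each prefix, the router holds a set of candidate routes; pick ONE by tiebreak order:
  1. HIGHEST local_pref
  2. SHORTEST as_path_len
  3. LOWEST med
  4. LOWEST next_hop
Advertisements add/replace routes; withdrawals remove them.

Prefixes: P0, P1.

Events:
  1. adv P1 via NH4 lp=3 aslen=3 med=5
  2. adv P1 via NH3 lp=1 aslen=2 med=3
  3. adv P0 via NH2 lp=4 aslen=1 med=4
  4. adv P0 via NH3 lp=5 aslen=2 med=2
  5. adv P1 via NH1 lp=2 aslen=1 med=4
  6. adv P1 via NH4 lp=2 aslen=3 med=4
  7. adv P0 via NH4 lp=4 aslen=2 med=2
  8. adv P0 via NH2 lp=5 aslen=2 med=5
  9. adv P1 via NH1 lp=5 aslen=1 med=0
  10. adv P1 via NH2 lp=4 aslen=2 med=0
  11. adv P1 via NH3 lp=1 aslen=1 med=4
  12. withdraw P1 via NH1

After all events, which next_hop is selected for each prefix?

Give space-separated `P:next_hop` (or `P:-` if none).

Answer: P0:NH3 P1:NH2

Derivation:
Op 1: best P0=- P1=NH4
Op 2: best P0=- P1=NH4
Op 3: best P0=NH2 P1=NH4
Op 4: best P0=NH3 P1=NH4
Op 5: best P0=NH3 P1=NH4
Op 6: best P0=NH3 P1=NH1
Op 7: best P0=NH3 P1=NH1
Op 8: best P0=NH3 P1=NH1
Op 9: best P0=NH3 P1=NH1
Op 10: best P0=NH3 P1=NH1
Op 11: best P0=NH3 P1=NH1
Op 12: best P0=NH3 P1=NH2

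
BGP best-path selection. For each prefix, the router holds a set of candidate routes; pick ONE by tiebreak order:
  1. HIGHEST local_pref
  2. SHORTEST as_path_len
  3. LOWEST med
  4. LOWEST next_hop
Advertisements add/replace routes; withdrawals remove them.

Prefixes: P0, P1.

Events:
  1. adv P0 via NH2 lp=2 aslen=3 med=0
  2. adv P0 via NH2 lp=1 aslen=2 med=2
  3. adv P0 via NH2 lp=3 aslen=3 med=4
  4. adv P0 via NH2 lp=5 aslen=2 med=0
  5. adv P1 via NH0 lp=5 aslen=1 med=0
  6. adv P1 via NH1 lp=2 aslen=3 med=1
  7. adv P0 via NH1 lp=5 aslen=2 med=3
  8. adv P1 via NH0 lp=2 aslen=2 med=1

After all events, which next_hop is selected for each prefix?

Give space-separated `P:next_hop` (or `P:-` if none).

Op 1: best P0=NH2 P1=-
Op 2: best P0=NH2 P1=-
Op 3: best P0=NH2 P1=-
Op 4: best P0=NH2 P1=-
Op 5: best P0=NH2 P1=NH0
Op 6: best P0=NH2 P1=NH0
Op 7: best P0=NH2 P1=NH0
Op 8: best P0=NH2 P1=NH0

Answer: P0:NH2 P1:NH0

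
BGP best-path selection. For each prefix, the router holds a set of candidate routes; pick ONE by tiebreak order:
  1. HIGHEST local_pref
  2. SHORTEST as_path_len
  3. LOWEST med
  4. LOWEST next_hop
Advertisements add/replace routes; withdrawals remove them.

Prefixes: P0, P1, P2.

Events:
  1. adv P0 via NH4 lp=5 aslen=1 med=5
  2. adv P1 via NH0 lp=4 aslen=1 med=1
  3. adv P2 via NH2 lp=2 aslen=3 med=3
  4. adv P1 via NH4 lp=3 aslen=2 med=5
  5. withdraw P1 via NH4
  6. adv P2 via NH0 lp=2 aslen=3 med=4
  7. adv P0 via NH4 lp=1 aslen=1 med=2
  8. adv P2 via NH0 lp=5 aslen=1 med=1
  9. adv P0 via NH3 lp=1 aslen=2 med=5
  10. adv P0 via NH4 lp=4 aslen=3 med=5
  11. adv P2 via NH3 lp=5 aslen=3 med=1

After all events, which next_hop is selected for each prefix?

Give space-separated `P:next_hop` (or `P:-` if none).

Op 1: best P0=NH4 P1=- P2=-
Op 2: best P0=NH4 P1=NH0 P2=-
Op 3: best P0=NH4 P1=NH0 P2=NH2
Op 4: best P0=NH4 P1=NH0 P2=NH2
Op 5: best P0=NH4 P1=NH0 P2=NH2
Op 6: best P0=NH4 P1=NH0 P2=NH2
Op 7: best P0=NH4 P1=NH0 P2=NH2
Op 8: best P0=NH4 P1=NH0 P2=NH0
Op 9: best P0=NH4 P1=NH0 P2=NH0
Op 10: best P0=NH4 P1=NH0 P2=NH0
Op 11: best P0=NH4 P1=NH0 P2=NH0

Answer: P0:NH4 P1:NH0 P2:NH0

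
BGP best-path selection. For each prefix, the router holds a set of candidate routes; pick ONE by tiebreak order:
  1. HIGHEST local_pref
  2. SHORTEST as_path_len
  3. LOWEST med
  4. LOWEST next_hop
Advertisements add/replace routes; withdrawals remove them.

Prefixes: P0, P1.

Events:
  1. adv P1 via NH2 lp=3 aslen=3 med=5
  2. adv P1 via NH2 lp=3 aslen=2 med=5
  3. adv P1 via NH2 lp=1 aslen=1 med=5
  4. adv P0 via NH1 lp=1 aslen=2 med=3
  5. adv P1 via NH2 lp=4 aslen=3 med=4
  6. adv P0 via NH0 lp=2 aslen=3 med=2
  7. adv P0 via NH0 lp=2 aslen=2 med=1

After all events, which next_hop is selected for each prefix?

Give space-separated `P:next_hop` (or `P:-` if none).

Op 1: best P0=- P1=NH2
Op 2: best P0=- P1=NH2
Op 3: best P0=- P1=NH2
Op 4: best P0=NH1 P1=NH2
Op 5: best P0=NH1 P1=NH2
Op 6: best P0=NH0 P1=NH2
Op 7: best P0=NH0 P1=NH2

Answer: P0:NH0 P1:NH2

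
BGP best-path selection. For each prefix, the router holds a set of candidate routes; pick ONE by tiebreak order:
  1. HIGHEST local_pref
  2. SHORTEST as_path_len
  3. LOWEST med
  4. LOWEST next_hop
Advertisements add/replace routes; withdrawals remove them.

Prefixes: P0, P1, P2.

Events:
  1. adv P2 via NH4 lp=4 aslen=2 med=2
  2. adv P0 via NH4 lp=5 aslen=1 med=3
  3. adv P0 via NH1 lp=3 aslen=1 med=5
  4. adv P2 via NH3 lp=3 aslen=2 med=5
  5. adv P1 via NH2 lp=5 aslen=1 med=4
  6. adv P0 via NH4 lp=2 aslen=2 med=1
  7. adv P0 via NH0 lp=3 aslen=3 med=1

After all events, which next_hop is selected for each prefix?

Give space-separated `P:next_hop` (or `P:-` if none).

Op 1: best P0=- P1=- P2=NH4
Op 2: best P0=NH4 P1=- P2=NH4
Op 3: best P0=NH4 P1=- P2=NH4
Op 4: best P0=NH4 P1=- P2=NH4
Op 5: best P0=NH4 P1=NH2 P2=NH4
Op 6: best P0=NH1 P1=NH2 P2=NH4
Op 7: best P0=NH1 P1=NH2 P2=NH4

Answer: P0:NH1 P1:NH2 P2:NH4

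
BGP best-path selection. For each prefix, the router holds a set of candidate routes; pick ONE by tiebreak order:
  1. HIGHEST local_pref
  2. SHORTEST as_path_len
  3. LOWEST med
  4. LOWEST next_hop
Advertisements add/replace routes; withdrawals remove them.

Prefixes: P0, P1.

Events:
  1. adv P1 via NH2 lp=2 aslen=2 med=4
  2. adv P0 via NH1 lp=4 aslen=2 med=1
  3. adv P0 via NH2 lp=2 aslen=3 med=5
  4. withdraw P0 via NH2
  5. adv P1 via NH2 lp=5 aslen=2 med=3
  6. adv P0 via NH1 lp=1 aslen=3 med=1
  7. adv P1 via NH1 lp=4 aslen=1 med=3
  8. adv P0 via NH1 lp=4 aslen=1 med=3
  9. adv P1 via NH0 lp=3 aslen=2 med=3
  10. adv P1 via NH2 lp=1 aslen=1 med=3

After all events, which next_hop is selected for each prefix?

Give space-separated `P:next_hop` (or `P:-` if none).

Op 1: best P0=- P1=NH2
Op 2: best P0=NH1 P1=NH2
Op 3: best P0=NH1 P1=NH2
Op 4: best P0=NH1 P1=NH2
Op 5: best P0=NH1 P1=NH2
Op 6: best P0=NH1 P1=NH2
Op 7: best P0=NH1 P1=NH2
Op 8: best P0=NH1 P1=NH2
Op 9: best P0=NH1 P1=NH2
Op 10: best P0=NH1 P1=NH1

Answer: P0:NH1 P1:NH1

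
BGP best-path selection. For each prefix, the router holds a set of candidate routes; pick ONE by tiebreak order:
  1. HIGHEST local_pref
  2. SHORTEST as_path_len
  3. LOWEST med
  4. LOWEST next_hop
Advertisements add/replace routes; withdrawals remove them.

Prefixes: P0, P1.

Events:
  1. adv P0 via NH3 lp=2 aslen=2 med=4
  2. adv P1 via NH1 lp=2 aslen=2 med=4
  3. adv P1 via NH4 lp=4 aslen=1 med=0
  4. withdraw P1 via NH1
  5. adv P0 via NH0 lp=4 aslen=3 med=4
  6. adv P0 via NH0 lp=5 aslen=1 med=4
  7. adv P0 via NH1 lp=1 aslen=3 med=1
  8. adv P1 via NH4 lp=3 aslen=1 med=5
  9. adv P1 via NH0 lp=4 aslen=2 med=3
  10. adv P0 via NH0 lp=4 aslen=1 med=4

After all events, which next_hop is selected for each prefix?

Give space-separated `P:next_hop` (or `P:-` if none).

Op 1: best P0=NH3 P1=-
Op 2: best P0=NH3 P1=NH1
Op 3: best P0=NH3 P1=NH4
Op 4: best P0=NH3 P1=NH4
Op 5: best P0=NH0 P1=NH4
Op 6: best P0=NH0 P1=NH4
Op 7: best P0=NH0 P1=NH4
Op 8: best P0=NH0 P1=NH4
Op 9: best P0=NH0 P1=NH0
Op 10: best P0=NH0 P1=NH0

Answer: P0:NH0 P1:NH0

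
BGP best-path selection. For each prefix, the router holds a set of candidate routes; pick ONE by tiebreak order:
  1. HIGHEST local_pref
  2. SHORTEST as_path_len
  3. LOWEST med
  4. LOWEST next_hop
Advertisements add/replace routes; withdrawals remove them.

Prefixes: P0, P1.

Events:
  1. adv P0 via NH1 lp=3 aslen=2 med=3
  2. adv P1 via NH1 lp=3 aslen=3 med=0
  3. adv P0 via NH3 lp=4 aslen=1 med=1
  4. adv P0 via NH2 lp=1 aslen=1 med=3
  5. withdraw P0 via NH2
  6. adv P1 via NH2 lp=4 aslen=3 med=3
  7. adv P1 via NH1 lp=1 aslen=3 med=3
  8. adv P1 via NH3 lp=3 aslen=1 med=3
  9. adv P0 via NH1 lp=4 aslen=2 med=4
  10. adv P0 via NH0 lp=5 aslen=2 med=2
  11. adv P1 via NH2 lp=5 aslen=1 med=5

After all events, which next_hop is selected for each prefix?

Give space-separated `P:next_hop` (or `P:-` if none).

Op 1: best P0=NH1 P1=-
Op 2: best P0=NH1 P1=NH1
Op 3: best P0=NH3 P1=NH1
Op 4: best P0=NH3 P1=NH1
Op 5: best P0=NH3 P1=NH1
Op 6: best P0=NH3 P1=NH2
Op 7: best P0=NH3 P1=NH2
Op 8: best P0=NH3 P1=NH2
Op 9: best P0=NH3 P1=NH2
Op 10: best P0=NH0 P1=NH2
Op 11: best P0=NH0 P1=NH2

Answer: P0:NH0 P1:NH2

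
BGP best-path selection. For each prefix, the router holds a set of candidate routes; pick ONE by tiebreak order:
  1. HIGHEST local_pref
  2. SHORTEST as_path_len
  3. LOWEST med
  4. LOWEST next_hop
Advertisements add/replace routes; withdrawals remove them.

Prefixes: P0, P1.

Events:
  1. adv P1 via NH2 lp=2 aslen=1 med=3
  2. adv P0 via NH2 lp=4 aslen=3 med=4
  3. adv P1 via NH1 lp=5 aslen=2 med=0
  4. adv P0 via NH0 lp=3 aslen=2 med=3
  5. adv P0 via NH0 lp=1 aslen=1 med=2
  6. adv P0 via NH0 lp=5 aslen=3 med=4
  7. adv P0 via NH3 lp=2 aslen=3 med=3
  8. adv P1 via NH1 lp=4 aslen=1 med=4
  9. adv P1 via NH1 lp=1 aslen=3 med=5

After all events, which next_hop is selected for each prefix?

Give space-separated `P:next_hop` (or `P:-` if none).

Op 1: best P0=- P1=NH2
Op 2: best P0=NH2 P1=NH2
Op 3: best P0=NH2 P1=NH1
Op 4: best P0=NH2 P1=NH1
Op 5: best P0=NH2 P1=NH1
Op 6: best P0=NH0 P1=NH1
Op 7: best P0=NH0 P1=NH1
Op 8: best P0=NH0 P1=NH1
Op 9: best P0=NH0 P1=NH2

Answer: P0:NH0 P1:NH2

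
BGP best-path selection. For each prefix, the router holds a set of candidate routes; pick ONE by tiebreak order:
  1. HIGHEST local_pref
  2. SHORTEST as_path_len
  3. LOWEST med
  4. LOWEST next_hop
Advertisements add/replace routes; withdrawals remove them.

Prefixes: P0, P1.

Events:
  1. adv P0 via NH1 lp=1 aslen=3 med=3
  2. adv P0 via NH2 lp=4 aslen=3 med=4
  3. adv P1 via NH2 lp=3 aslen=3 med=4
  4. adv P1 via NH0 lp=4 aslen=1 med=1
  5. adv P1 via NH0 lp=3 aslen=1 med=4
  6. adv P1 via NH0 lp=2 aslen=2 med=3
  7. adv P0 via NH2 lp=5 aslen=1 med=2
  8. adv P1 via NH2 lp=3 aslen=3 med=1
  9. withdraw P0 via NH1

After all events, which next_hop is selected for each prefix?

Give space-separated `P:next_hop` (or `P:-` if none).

Op 1: best P0=NH1 P1=-
Op 2: best P0=NH2 P1=-
Op 3: best P0=NH2 P1=NH2
Op 4: best P0=NH2 P1=NH0
Op 5: best P0=NH2 P1=NH0
Op 6: best P0=NH2 P1=NH2
Op 7: best P0=NH2 P1=NH2
Op 8: best P0=NH2 P1=NH2
Op 9: best P0=NH2 P1=NH2

Answer: P0:NH2 P1:NH2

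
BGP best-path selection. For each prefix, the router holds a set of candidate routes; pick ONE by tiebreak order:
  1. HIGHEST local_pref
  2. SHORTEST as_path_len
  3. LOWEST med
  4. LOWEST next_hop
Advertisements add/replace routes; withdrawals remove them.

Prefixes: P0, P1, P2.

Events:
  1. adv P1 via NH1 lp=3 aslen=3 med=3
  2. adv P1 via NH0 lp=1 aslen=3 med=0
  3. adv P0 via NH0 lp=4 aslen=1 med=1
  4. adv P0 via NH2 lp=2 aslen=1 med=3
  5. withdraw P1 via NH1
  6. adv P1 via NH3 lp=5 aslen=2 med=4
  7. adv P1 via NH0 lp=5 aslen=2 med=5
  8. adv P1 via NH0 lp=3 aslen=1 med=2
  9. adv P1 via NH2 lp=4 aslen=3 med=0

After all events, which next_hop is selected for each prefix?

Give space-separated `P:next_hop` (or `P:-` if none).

Answer: P0:NH0 P1:NH3 P2:-

Derivation:
Op 1: best P0=- P1=NH1 P2=-
Op 2: best P0=- P1=NH1 P2=-
Op 3: best P0=NH0 P1=NH1 P2=-
Op 4: best P0=NH0 P1=NH1 P2=-
Op 5: best P0=NH0 P1=NH0 P2=-
Op 6: best P0=NH0 P1=NH3 P2=-
Op 7: best P0=NH0 P1=NH3 P2=-
Op 8: best P0=NH0 P1=NH3 P2=-
Op 9: best P0=NH0 P1=NH3 P2=-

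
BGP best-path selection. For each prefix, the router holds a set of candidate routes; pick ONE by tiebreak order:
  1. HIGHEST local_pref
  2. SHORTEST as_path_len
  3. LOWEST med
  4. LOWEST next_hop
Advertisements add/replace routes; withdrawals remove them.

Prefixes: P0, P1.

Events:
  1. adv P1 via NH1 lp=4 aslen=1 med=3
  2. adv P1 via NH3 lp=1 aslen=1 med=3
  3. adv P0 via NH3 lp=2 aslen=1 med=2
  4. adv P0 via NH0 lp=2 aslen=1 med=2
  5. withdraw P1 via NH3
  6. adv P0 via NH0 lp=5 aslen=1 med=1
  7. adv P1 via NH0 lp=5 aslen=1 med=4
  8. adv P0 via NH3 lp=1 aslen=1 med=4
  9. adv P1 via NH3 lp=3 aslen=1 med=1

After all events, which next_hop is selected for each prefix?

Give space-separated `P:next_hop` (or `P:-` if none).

Op 1: best P0=- P1=NH1
Op 2: best P0=- P1=NH1
Op 3: best P0=NH3 P1=NH1
Op 4: best P0=NH0 P1=NH1
Op 5: best P0=NH0 P1=NH1
Op 6: best P0=NH0 P1=NH1
Op 7: best P0=NH0 P1=NH0
Op 8: best P0=NH0 P1=NH0
Op 9: best P0=NH0 P1=NH0

Answer: P0:NH0 P1:NH0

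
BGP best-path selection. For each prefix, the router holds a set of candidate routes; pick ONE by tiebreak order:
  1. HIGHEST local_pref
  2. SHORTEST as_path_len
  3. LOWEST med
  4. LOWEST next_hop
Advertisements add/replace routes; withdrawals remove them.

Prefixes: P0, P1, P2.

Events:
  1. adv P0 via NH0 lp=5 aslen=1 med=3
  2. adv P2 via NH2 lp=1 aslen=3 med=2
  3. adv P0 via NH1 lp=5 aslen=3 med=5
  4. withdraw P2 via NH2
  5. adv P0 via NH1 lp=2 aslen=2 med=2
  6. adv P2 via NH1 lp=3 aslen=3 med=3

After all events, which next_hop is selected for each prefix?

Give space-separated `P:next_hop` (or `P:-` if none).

Answer: P0:NH0 P1:- P2:NH1

Derivation:
Op 1: best P0=NH0 P1=- P2=-
Op 2: best P0=NH0 P1=- P2=NH2
Op 3: best P0=NH0 P1=- P2=NH2
Op 4: best P0=NH0 P1=- P2=-
Op 5: best P0=NH0 P1=- P2=-
Op 6: best P0=NH0 P1=- P2=NH1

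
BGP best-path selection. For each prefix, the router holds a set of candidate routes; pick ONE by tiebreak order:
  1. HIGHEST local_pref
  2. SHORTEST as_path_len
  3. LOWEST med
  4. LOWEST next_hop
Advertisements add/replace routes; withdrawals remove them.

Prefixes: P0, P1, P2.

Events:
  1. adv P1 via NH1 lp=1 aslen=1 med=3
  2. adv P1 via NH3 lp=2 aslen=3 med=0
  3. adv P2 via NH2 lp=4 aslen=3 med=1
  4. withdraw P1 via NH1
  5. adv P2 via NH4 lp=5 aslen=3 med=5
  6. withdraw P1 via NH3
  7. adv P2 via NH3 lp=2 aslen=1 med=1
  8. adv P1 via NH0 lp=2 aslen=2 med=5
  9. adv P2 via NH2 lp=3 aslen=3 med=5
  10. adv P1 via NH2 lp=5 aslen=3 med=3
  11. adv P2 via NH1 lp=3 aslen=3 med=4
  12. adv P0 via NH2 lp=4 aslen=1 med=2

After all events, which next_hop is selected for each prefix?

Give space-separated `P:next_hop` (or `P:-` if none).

Answer: P0:NH2 P1:NH2 P2:NH4

Derivation:
Op 1: best P0=- P1=NH1 P2=-
Op 2: best P0=- P1=NH3 P2=-
Op 3: best P0=- P1=NH3 P2=NH2
Op 4: best P0=- P1=NH3 P2=NH2
Op 5: best P0=- P1=NH3 P2=NH4
Op 6: best P0=- P1=- P2=NH4
Op 7: best P0=- P1=- P2=NH4
Op 8: best P0=- P1=NH0 P2=NH4
Op 9: best P0=- P1=NH0 P2=NH4
Op 10: best P0=- P1=NH2 P2=NH4
Op 11: best P0=- P1=NH2 P2=NH4
Op 12: best P0=NH2 P1=NH2 P2=NH4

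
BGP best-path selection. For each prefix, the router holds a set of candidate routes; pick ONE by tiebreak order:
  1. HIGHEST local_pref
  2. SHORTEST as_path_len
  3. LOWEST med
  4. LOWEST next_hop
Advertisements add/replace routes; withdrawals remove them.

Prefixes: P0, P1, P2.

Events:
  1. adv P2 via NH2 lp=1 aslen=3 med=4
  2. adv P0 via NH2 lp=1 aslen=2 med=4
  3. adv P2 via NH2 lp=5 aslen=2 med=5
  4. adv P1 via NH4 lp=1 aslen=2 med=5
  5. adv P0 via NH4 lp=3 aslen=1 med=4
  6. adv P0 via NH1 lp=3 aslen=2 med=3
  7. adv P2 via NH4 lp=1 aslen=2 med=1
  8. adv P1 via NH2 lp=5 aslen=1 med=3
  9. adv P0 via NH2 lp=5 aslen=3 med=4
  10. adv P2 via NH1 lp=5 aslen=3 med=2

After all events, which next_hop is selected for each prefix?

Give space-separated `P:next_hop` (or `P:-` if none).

Answer: P0:NH2 P1:NH2 P2:NH2

Derivation:
Op 1: best P0=- P1=- P2=NH2
Op 2: best P0=NH2 P1=- P2=NH2
Op 3: best P0=NH2 P1=- P2=NH2
Op 4: best P0=NH2 P1=NH4 P2=NH2
Op 5: best P0=NH4 P1=NH4 P2=NH2
Op 6: best P0=NH4 P1=NH4 P2=NH2
Op 7: best P0=NH4 P1=NH4 P2=NH2
Op 8: best P0=NH4 P1=NH2 P2=NH2
Op 9: best P0=NH2 P1=NH2 P2=NH2
Op 10: best P0=NH2 P1=NH2 P2=NH2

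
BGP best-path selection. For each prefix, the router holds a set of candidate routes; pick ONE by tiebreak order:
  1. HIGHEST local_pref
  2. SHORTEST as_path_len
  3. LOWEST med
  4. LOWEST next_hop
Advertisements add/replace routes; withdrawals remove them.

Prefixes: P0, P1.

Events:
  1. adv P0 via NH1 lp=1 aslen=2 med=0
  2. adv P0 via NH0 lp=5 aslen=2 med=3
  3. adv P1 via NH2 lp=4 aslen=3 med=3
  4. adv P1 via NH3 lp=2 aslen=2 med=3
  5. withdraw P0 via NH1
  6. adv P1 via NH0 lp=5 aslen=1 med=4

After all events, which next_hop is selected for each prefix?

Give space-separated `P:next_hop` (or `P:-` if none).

Answer: P0:NH0 P1:NH0

Derivation:
Op 1: best P0=NH1 P1=-
Op 2: best P0=NH0 P1=-
Op 3: best P0=NH0 P1=NH2
Op 4: best P0=NH0 P1=NH2
Op 5: best P0=NH0 P1=NH2
Op 6: best P0=NH0 P1=NH0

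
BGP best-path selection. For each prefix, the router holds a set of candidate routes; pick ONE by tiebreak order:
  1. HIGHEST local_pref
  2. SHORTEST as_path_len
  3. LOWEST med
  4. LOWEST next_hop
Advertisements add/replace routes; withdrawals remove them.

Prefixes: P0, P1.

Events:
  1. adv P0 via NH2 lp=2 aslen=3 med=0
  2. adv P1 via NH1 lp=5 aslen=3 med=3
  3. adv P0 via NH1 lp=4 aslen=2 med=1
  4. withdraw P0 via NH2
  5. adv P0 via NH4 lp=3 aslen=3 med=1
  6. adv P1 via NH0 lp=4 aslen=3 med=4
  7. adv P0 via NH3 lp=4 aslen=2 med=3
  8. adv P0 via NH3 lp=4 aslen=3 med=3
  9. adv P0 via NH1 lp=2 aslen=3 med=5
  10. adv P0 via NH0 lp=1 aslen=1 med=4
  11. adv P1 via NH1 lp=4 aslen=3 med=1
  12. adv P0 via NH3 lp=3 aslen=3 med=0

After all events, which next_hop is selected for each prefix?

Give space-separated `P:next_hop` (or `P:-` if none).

Op 1: best P0=NH2 P1=-
Op 2: best P0=NH2 P1=NH1
Op 3: best P0=NH1 P1=NH1
Op 4: best P0=NH1 P1=NH1
Op 5: best P0=NH1 P1=NH1
Op 6: best P0=NH1 P1=NH1
Op 7: best P0=NH1 P1=NH1
Op 8: best P0=NH1 P1=NH1
Op 9: best P0=NH3 P1=NH1
Op 10: best P0=NH3 P1=NH1
Op 11: best P0=NH3 P1=NH1
Op 12: best P0=NH3 P1=NH1

Answer: P0:NH3 P1:NH1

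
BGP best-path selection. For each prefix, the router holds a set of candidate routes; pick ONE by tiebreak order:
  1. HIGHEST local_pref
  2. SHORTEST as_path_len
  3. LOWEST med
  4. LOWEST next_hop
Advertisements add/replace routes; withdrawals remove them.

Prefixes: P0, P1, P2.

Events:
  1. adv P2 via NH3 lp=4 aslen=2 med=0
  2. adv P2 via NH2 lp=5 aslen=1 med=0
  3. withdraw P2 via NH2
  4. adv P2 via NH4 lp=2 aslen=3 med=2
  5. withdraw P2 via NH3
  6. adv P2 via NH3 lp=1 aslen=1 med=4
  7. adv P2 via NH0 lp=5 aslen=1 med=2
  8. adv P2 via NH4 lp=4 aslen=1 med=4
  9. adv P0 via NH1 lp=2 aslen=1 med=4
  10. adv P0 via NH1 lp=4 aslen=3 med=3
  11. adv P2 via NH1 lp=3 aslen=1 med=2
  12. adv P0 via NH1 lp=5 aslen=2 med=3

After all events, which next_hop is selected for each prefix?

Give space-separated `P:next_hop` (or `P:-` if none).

Answer: P0:NH1 P1:- P2:NH0

Derivation:
Op 1: best P0=- P1=- P2=NH3
Op 2: best P0=- P1=- P2=NH2
Op 3: best P0=- P1=- P2=NH3
Op 4: best P0=- P1=- P2=NH3
Op 5: best P0=- P1=- P2=NH4
Op 6: best P0=- P1=- P2=NH4
Op 7: best P0=- P1=- P2=NH0
Op 8: best P0=- P1=- P2=NH0
Op 9: best P0=NH1 P1=- P2=NH0
Op 10: best P0=NH1 P1=- P2=NH0
Op 11: best P0=NH1 P1=- P2=NH0
Op 12: best P0=NH1 P1=- P2=NH0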